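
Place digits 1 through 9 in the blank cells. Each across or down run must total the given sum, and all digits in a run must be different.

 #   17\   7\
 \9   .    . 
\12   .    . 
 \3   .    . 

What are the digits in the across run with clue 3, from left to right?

3 in 2 cells must be {1,2}; 7 in 3 cells must be {1,2,4}.
The 12 across and the 7 down share only 4, so R2C2 = 4.
R2C1 = 12 − 4 = 8 completes the 12 across.
Given what's placed, R3C1 must be 2 to fit the 3 across and 17 down.
R3C2 = 3 − 2 = 1 completes the 3 across.
R1C1 = 17 − 10 = 7 completes the 17 down.
R1C2 = 9 − 7 = 2 completes the 9 across.

2 1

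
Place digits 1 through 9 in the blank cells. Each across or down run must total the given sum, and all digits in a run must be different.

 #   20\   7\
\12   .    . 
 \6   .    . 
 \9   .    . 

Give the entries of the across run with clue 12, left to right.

8, 4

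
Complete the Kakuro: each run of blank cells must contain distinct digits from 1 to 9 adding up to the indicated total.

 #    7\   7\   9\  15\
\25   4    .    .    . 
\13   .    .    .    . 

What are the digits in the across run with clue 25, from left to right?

4 6 7 8

R2C1 = 7 − 4 = 3 completes the 7 down.
R2C4 = 7: the only remaining digit allowed by both the 13 across and the 15 down.
R1C4 = 15 − 7 = 8 completes the 15 down.
Given what's placed, R1C2 must be 6 to fit the 25 across and 7 down.
R1C3 = 25 − 18 = 7 completes the 25 across.
R2C2 = 7 − 6 = 1 completes the 7 down.
R2C3 = 13 − 11 = 2 completes the 13 across.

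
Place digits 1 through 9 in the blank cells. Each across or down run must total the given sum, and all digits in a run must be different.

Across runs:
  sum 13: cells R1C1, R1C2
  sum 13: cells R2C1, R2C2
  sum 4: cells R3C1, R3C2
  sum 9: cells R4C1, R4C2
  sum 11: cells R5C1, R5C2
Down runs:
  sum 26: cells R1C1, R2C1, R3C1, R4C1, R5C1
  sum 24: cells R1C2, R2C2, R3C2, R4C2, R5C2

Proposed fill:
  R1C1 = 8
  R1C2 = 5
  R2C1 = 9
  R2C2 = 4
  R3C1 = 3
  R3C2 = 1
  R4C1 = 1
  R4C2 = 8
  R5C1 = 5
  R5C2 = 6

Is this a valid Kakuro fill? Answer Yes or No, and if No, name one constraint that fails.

Across: 8+5=13; 9+4=13; 3+1=4; 1+8=9; 5+6=11. Down: 8+9+3+1+5=26; 5+4+1+8+6=24. No digit repeats within any run.

Yes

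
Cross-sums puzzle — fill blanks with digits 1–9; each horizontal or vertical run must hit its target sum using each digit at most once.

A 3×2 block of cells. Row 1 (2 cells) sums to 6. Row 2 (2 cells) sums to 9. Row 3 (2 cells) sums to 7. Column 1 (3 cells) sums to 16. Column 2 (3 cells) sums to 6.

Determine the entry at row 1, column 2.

6 in 3 cells must be {1,2,3}.
Nothing is forced directly, so branch on (3,2), whose candidates are 1 or 2 or 3. If (3,2) = 1: that forces (1,2) = 2, (2,2) = 3, (3,1) = 6, after which (1,1) would have to be in {4} for the 6 across but in {1,2,3,7,8,9} for the 16 down — contradiction. If (3,2) = 2: that forces (1,2) = 1, (2,2) = 3, (3,1) = 5, after which (1,1) would have to be in {5} for the 6 across but in {2,3,4,7,8,9} for the 16 down — contradiction. So (3,2) = 3.
(3,1) = 7 − 3 = 4 completes the 7 across.
Given what's placed, (1,1) must be 5 to fit the 6 across and 16 down.
(1,2) = 6 − 5 = 1 completes the 6 across.
(2,1) = 16 − 9 = 7 completes the 16 down.
(2,2) = 9 − 7 = 2 completes the 9 across.

1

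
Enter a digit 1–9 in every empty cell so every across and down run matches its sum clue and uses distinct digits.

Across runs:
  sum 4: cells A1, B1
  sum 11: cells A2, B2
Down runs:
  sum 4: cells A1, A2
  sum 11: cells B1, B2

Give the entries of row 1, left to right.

4 in 2 cells must be {1,3}.
The 4 across and the 11 down share only 3, so B1 = 3.
The 11 across and the 4 down share only 3, so A2 = 3.
B2 = 11 − 3 = 8 completes the 11 across.
A1 = 4 − 3 = 1 completes the 4 across.

1, 3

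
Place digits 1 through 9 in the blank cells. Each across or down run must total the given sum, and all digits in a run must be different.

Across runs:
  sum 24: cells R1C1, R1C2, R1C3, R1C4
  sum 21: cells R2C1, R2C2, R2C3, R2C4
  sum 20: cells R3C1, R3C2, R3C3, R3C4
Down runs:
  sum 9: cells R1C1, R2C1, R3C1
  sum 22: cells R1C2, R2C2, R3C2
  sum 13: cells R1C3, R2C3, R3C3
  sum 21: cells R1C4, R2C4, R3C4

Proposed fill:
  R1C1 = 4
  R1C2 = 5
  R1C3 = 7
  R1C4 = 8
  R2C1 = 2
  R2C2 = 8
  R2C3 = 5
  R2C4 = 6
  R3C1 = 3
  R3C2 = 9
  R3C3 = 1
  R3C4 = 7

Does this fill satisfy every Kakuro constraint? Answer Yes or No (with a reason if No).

Yes

Across: 4+5+7+8=24; 2+8+5+6=21; 3+9+1+7=20. Down: 4+2+3=9; 5+8+9=22; 7+5+1=13; 8+6+7=21. No digit repeats within any run.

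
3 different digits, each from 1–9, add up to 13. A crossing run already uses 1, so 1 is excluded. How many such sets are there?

4

3 distinct digits from 1–9 sum between 6 and 24.
Dropping sets that contain 1.
Enumerating: {2,3,8}, {2,4,7}, {2,5,6}, {3,4,6}.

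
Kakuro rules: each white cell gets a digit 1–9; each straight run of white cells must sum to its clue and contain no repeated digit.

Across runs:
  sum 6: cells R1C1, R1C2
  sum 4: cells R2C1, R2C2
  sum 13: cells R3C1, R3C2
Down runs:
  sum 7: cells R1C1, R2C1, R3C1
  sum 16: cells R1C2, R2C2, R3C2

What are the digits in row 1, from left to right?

2 4

4 in 2 cells must be {1,3}; 7 in 3 cells must be {1,2,4}.
The 4 across and the 7 down share only 1, so R2C1 = 1.
R2C2 = 4 − 1 = 3 completes the 4 across.
Given what's placed, R3C1 must be 4 to fit the 13 across and 7 down.
R3C2 = 13 − 4 = 9 completes the 13 across.
R1C1 = 7 − 5 = 2 completes the 7 down.
R1C2 = 6 − 2 = 4 completes the 6 across.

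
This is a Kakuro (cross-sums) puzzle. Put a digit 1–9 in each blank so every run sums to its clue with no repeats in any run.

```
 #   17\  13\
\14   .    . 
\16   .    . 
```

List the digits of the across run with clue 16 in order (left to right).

9, 7

16 in 2 cells must be {7,9}; 17 in 2 cells must be {8,9}.
The 16 across and the 17 down share only 9, so R2C1 = 9.
R2C2 = 16 − 9 = 7 completes the 16 across.
R1C1 = 17 − 9 = 8 completes the 17 down.
R1C2 = 14 − 8 = 6 completes the 14 across.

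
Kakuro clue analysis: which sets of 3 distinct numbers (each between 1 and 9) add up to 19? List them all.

{2,8,9}; {3,7,9}; {4,6,9}; {4,7,8}; {5,6,8}

3 distinct digits from 1–9 sum between 6 and 24.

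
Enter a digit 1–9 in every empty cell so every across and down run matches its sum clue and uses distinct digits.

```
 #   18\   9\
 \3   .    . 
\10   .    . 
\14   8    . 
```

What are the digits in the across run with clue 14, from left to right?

3 in 2 cells must be {1,2}.
Given what's placed, R1C1 must be 1 to fit the 3 across and 18 down.
R1C2 = 3 − 1 = 2 completes the 3 across.
R2C1 = 18 − 9 = 9 completes the 18 down.
R2C2 = 10 − 9 = 1 completes the 10 across.
R3C2 = 14 − 8 = 6 completes the 14 across.

8 6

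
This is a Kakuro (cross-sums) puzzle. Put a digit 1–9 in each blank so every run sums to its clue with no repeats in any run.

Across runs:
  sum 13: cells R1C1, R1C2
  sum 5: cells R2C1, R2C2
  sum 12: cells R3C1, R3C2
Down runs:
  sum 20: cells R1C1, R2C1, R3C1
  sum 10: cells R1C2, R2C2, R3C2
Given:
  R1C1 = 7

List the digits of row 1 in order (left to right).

R1C2 = 13 − 7 = 6 completes the 13 across.
Given what's placed, R2C1 must be 4 to fit the 5 across and 20 down.
R2C2 = 5 − 4 = 1 completes the 5 across.
R3C1 = 20 − 11 = 9 completes the 20 down.
R3C2 = 12 − 9 = 3 completes the 12 across.

7 6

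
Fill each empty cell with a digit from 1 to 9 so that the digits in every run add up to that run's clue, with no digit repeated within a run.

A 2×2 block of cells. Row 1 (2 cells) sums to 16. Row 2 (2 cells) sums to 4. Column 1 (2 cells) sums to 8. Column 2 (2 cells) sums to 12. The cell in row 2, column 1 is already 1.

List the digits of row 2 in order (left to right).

1 3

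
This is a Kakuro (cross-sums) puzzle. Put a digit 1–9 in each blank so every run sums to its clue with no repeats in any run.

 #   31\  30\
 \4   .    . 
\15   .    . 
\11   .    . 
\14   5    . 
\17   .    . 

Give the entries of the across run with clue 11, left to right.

4 in 2 cells must be {1,3}; 17 in 2 cells must be {8,9}.
Given what's placed, R1C1 must be 3 to fit the 4 across and 31 down.
R1C2 = 4 − 3 = 1 completes the 4 across.
R4C2 = 14 − 5 = 9 completes the 14 across.
Given what's placed, R5C2 must be 8 to fit the 17 across and 30 down.
R2C2 = 7: the only remaining digit allowed by both the 15 across and the 30 down.
R3C2 = 30 − 25 = 5 completes the 30 down.
R5C1 = 17 − 8 = 9 completes the 17 across.
R2C1 = 15 − 7 = 8 completes the 15 across.
R3C1 = 11 − 5 = 6 completes the 11 across.

6 5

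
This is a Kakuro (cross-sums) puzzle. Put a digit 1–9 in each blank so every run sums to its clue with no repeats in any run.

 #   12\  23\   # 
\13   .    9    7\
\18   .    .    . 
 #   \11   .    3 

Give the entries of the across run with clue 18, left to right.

23 in 3 cells must be {6,8,9}.
R1C1 = 13 − 9 = 4 completes the 13 across.
R2C1 = 12 − 4 = 8 completes the 12 down.
Given what's placed, R2C2 must be 6 to fit the 18 across and 23 down.
R2C3 = 18 − 14 = 4 completes the 18 across.
R3C2 = 11 − 3 = 8 completes the 11 across.

8 6 4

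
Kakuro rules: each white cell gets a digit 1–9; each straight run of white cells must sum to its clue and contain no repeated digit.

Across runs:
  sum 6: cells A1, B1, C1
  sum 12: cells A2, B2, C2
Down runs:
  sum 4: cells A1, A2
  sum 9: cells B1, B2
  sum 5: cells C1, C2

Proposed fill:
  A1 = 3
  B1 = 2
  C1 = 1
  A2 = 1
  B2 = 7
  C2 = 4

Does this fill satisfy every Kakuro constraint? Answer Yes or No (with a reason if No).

Across: 3+2+1=6; 1+7+4=12. Down: 3+1=4; 2+7=9; 1+4=5. No digit repeats within any run.

Yes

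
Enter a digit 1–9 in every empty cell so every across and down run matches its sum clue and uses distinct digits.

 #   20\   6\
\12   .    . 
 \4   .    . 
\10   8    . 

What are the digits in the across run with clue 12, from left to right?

4 in 2 cells must be {1,3}; 6 in 3 cells must be {1,2,3}.
The 12 across and the 6 down share only 3, so R1C2 = 3.
Given what's placed, R2C1 must be 3 to fit the 4 across and 20 down.
R2C2 = 4 − 3 = 1 completes the 4 across.
R3C2 = 10 − 8 = 2 completes the 10 across.
R1C1 = 12 − 3 = 9 completes the 12 across.

9 3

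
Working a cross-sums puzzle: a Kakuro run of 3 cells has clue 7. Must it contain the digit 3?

The only way to make 7 from 3 distinct digits is {1,2,4}, which does not contain 3.

No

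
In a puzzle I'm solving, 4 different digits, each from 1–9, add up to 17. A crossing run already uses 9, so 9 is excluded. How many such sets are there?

4 distinct digits from 1–9 sum between 10 and 30.
Dropping sets that contain 9.

7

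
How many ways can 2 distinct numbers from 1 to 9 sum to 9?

2 distinct digits from 1–9 sum between 3 and 17.
Enumerating: {1,8}, {2,7}, {3,6}, {4,5}.

4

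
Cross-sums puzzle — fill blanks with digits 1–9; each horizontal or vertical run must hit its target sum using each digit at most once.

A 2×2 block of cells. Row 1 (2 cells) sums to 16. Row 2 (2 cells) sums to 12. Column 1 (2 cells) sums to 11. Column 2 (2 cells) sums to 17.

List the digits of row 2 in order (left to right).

4 8

16 in 2 cells must be {7,9}; 17 in 2 cells must be {8,9}.
The 16 across and the 17 down share only 9, so (1,2) = 9.
(2,2) = 17 − 9 = 8 completes the 17 down.
(1,1) = 16 − 9 = 7 completes the 16 across.
(2,1) = 12 − 8 = 4 completes the 12 across.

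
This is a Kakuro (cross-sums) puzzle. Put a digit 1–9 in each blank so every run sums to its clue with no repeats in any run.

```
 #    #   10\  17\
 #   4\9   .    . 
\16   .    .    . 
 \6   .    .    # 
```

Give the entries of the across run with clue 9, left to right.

1 8

4 in 2 cells must be {1,3}; 17 in 2 cells must be {8,9}.
The 9 across and the 17 down share only 8, so R1C3 = 8.
R2C3 = 17 − 8 = 9 completes the 17 down.
Intersecting the 6 across with the 4 down forces R3C1 = 1.
R3C2 = 6 − 1 = 5 completes the 6 across.
R1C2 = 9 − 8 = 1 completes the 9 across.
R2C1 = 4 − 1 = 3 completes the 4 down.
R2C2 = 16 − 12 = 4 completes the 16 across.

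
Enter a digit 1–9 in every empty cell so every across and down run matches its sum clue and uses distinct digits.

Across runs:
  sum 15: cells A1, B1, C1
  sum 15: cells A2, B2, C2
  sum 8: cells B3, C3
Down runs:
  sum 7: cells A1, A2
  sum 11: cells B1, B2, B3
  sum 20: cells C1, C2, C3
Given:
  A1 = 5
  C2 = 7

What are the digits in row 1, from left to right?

A2 = 7 − 5 = 2 completes the 7 down.
B2 = 15 − 9 = 6 completes the 15 across.
C3 = 5: the only remaining digit allowed by both the 8 across and the 20 down.
C1 = 20 − 12 = 8 completes the 20 down.
B3 = 8 − 5 = 3 completes the 8 across.
B1 = 15 − 13 = 2 completes the 15 across.

5, 2, 8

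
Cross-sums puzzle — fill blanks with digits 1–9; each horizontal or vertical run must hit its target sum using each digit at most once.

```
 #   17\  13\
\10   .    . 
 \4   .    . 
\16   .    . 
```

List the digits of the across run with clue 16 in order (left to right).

7 9

4 in 2 cells must be {1,3}; 16 in 2 cells must be {7,9}.
Nothing is forced directly, so branch on R3C1, whose candidates are 7 or 9. If R3C1 = 9: that forces R3C2 = 7, R2C2 = 1, after which R1C2 would have to be in {1,2,3,4,6,7,8,9} for the 10 across but in {5} for the 13 down — contradiction. So R3C1 = 7.
Given what's placed, R2C1 must be 1 to fit the 4 across and 17 down.
R2C2 = 4 − 1 = 3 completes the 4 across.
R3C2 = 16 − 7 = 9 completes the 16 across.
R1C1 = 17 − 8 = 9 completes the 17 down.
R1C2 = 10 − 9 = 1 completes the 10 across.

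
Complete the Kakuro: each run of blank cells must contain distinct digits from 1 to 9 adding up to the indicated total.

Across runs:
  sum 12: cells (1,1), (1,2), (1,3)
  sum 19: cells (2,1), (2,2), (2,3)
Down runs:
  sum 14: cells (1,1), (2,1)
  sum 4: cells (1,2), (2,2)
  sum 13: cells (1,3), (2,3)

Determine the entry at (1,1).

5

4 in 2 cells must be {1,3}.
The 19 across and the 4 down share only 3, so (2,2) = 3.
(1,2) = 4 − 3 = 1 completes the 4 down.
Given what's placed, (2,1) must be 9 to fit the 19 across and 14 down.
(2,3) = 19 − 12 = 7 completes the 19 across.
(1,1) = 14 − 9 = 5 completes the 14 down.
(1,3) = 12 − 6 = 6 completes the 12 across.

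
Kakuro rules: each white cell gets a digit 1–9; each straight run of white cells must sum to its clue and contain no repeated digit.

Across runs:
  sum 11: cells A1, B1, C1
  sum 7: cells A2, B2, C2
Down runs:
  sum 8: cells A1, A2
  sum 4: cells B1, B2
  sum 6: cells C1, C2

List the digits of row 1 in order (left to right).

6, 3, 2

7 in 3 cells must be {1,2,4}; 4 in 2 cells must be {1,3}.
The 7 across and the 4 down share only 1, so B2 = 1.
B1 = 4 − 1 = 3 completes the 4 down.
Given what's placed, A2 must be 2 to fit the 7 across and 8 down.
C2 = 7 − 3 = 4 completes the 7 across.
A1 = 8 − 2 = 6 completes the 8 down.
C1 = 11 − 9 = 2 completes the 11 across.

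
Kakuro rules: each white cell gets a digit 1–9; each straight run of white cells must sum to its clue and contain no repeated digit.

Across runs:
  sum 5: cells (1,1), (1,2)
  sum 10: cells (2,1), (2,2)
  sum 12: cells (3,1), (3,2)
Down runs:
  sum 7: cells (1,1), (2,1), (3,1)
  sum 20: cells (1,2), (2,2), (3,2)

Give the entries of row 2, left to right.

7 in 3 cells must be {1,2,4}.
The 12 across and the 7 down share only 4, so (3,1) = 4.
(3,2) = 12 − 4 = 8 completes the 12 across.
Given what's placed, (1,2) must be 3 to fit the 5 across and 20 down.
(2,2) = 20 − 11 = 9 completes the 20 down.
(1,1) = 5 − 3 = 2 completes the 5 across.
(2,1) = 10 − 9 = 1 completes the 10 across.

1 9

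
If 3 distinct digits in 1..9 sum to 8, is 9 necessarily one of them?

No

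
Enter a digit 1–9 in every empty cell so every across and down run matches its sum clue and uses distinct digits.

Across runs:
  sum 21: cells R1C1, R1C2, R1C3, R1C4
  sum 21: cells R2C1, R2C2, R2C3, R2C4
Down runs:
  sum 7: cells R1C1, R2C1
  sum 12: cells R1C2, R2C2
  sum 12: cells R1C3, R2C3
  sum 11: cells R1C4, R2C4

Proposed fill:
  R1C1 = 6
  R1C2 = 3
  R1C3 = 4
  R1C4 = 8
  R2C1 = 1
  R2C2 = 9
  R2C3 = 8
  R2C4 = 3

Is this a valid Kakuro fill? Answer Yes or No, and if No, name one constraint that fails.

Yes

Across: 6+3+4+8=21; 1+9+8+3=21. Down: 6+1=7; 3+9=12; 4+8=12; 8+3=11. No digit repeats within any run.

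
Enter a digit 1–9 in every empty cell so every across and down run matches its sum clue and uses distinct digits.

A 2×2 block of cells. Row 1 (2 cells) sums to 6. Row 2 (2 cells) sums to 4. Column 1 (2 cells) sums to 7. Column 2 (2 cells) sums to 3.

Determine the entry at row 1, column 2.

2

4 in 2 cells must be {1,3}; 3 in 2 cells must be {1,2}.
The 4 across and the 3 down share only 1, so (2,2) = 1.
(1,2) = 3 − 1 = 2 completes the 3 down.
(2,1) = 4 − 1 = 3 completes the 4 across.
(1,1) = 6 − 2 = 4 completes the 6 across.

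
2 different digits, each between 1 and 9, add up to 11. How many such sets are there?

2 distinct digits from 1–9 sum between 3 and 17.
Enumerating: {2,9}, {3,8}, {4,7}, {5,6}.

4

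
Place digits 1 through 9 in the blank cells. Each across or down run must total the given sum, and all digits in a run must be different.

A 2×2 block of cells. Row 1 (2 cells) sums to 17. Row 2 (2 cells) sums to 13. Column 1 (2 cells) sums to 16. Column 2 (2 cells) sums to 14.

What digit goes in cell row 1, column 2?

17 in 2 cells must be {8,9}; 16 in 2 cells must be {7,9}.
The 17 across and the 16 down share only 9, so (1,1) = 9.
(1,2) = 17 − 9 = 8 completes the 17 across.
(2,1) = 16 − 9 = 7 completes the 16 down.
(2,2) = 13 − 7 = 6 completes the 13 across.

8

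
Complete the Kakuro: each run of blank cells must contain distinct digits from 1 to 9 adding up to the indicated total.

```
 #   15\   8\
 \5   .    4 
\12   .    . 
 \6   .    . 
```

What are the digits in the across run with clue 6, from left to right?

5, 1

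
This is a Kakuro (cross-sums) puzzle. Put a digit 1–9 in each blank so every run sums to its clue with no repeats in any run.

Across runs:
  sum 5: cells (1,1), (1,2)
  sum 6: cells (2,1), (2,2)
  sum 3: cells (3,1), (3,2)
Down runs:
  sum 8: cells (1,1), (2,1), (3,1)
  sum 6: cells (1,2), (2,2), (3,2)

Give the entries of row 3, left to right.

1 2

3 in 2 cells must be {1,2}; 6 in 3 cells must be {1,2,3}.
Nothing is forced directly, so branch on (3,1), whose candidates are 1 or 2. If (3,1) = 2: that forces (1,1) = 1, after which (1,2) would have to be in {4} for the 5 across but in {1,2,3} for the 6 down — contradiction. So (3,1) = 1.
(3,2) = 3 − 1 = 2 completes the 3 across.
Given what's placed, (2,2) must be 1 to fit the 6 across and 6 down.
(1,2) = 6 − 3 = 3 completes the 6 down.
(2,1) = 6 − 1 = 5 completes the 6 across.
(1,1) = 5 − 3 = 2 completes the 5 across.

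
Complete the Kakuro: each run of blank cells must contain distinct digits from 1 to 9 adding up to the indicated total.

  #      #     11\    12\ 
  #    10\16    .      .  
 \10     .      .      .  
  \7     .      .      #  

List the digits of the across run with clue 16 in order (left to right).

7 9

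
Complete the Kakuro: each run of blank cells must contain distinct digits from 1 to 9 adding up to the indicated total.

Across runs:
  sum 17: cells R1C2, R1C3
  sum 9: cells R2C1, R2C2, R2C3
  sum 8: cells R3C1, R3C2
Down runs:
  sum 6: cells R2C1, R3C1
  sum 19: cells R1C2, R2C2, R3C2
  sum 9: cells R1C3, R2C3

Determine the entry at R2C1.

5

17 in 2 cells must be {8,9}.
The 17 across and the 9 down share only 8, so R1C3 = 8.
R2C3 = 9 − 8 = 1 completes the 9 down.
R1C2 = 17 − 8 = 9 completes the 17 across.
No cell is forced outright now. R2C1 can only be 2 or 5 (the digits allowed by both its 9 across and its 6 down). If R2C1 = 2: that forces R2C2 = 6, after which R3C1 would have to be in {1,2,3,5,6,7} for the 8 across but in {4} for the 6 down — contradiction. So R2C1 = 5.
R2C2 = 9 − 6 = 3 completes the 9 across.
R3C1 = 6 − 5 = 1 completes the 6 down.
R3C2 = 8 − 1 = 7 completes the 8 across.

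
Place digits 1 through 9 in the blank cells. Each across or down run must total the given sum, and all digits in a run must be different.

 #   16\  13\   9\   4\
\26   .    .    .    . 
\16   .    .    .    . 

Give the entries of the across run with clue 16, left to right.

7 5 3 1

16 in 2 cells must be {7,9}; 4 in 2 cells must be {1,3}.
Only 3 fits R1C4 under both its across sum 26 and down sum 4.
R2C4 = 4 − 3 = 1 completes the 4 down.
Given what's placed, R1C1 must be 9 to fit the 26 across and 16 down.
R2C1 = 16 − 9 = 7 completes the 16 down.
No cell is forced outright now. R2C2 can only be 5 or 6 (the digits allowed by both its 16 across and its 13 down). If R2C2 = 6: then R1C2 would have to be in {6,8} for the 26 across but in {7} for the 13 down — contradiction. So R2C2 = 5.
R1C2 = 13 − 5 = 8 completes the 13 down.
R1C3 = 26 − 20 = 6 completes the 26 across.
R2C3 = 16 − 13 = 3 completes the 16 across.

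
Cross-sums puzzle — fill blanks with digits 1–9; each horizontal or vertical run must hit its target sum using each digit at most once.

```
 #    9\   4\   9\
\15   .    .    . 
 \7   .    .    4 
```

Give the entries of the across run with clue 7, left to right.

2, 1, 4

7 in 3 cells must be {1,2,4}; 4 in 2 cells must be {1,3}.
R1C3 = 9 − 4 = 5 completes the 9 down.
Given what's placed, R2C2 must be 1 to fit the 7 across and 4 down.
R1C2 = 4 − 1 = 3 completes the 4 down.
R2C1 = 7 − 5 = 2 completes the 7 across.
R1C1 = 15 − 8 = 7 completes the 15 across.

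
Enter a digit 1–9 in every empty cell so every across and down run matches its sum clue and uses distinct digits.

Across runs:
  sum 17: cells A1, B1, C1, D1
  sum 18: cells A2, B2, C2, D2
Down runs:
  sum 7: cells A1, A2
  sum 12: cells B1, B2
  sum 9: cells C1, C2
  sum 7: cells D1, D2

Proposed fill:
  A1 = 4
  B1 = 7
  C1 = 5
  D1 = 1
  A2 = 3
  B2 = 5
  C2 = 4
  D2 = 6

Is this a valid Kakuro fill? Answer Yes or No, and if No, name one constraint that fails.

Across: 4+7+5+1=17; 3+5+4+6=18. Down: 4+3=7; 7+5=12; 5+4=9; 1+6=7. No digit repeats within any run.

Yes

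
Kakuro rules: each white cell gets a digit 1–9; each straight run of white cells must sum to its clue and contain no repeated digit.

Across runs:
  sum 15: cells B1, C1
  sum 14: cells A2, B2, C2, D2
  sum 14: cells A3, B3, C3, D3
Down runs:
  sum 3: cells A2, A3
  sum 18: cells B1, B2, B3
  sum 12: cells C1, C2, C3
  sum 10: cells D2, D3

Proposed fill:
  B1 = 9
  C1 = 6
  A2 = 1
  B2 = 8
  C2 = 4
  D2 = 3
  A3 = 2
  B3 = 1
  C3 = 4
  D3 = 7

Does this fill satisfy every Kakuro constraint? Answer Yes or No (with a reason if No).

No — the down run C1–C3 sums to 14, not 12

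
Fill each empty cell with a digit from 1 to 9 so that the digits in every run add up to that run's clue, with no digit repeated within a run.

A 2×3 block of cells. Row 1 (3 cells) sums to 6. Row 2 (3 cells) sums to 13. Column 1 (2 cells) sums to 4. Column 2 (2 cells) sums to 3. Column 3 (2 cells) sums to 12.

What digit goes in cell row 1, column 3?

6 in 3 cells must be {1,2,3}; 4 in 2 cells must be {1,3}; 3 in 2 cells must be {1,2}.
The 6 across and the 12 down share only 3, so (1,3) = 3.
(2,3) = 12 − 3 = 9 completes the 12 down.
Given what's placed, (1,1) must be 1 to fit the 6 across and 4 down.
(1,2) = 6 − 4 = 2 completes the 6 across.
(2,1) = 4 − 1 = 3 completes the 4 down.
(2,2) = 13 − 12 = 1 completes the 13 across.

3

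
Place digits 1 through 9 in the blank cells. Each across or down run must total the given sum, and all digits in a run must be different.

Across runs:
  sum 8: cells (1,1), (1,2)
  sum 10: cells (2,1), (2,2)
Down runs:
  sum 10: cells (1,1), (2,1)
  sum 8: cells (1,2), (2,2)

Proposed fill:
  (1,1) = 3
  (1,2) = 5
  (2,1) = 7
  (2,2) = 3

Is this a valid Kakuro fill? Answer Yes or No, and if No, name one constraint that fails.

Across: 3+5=8; 7+3=10. Down: 3+7=10; 5+3=8. No digit repeats within any run.

Yes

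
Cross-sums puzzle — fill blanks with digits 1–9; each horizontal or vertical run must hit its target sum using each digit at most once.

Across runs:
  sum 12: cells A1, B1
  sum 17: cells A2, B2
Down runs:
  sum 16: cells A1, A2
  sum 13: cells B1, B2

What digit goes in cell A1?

17 in 2 cells must be {8,9}; 16 in 2 cells must be {7,9}.
The 17 across and the 16 down share only 9, so A2 = 9.
B2 = 17 − 9 = 8 completes the 17 across.
A1 = 16 − 9 = 7 completes the 16 down.
B1 = 12 − 7 = 5 completes the 12 across.

7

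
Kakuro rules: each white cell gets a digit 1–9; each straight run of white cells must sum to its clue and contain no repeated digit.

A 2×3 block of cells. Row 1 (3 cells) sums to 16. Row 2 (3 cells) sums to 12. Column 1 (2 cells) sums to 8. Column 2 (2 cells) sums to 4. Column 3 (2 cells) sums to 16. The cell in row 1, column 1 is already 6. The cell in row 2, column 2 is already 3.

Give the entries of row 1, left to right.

6 1 9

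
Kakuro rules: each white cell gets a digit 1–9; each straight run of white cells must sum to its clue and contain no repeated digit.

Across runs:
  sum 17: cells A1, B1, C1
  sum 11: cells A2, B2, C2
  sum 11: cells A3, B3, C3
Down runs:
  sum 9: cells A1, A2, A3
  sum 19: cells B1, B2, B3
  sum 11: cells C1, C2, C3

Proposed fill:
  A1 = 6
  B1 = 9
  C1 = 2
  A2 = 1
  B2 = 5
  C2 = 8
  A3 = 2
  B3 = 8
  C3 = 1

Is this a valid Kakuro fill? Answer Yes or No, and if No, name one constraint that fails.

No — the down run B1–B3 sums to 22, not 19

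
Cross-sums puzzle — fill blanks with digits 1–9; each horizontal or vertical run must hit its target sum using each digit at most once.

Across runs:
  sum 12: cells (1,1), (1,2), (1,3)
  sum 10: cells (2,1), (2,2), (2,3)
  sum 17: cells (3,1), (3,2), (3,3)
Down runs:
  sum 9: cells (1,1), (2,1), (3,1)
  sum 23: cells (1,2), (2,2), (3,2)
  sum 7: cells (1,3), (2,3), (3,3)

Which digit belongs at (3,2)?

23 in 3 cells must be {6,8,9}; 7 in 3 cells must be {1,2,4}.
Only 6 fits (2,2) under both its across sum 10 and down sum 23.
Given what's placed, (2,3) must be 1 to fit the 10 across and 7 down.
(2,1) = 10 − 7 = 3 completes the 10 across.
No cell is forced outright now. (1,3) can only be 2 or 4 (the digits allowed by both its 12 across and its 7 down). If (1,3) = 4: then (1,2) would have to be in {1,2,3,5,6,7} for the 12 across but in {8,9} for the 23 down — contradiction. So (1,3) = 2.
Given what's placed, (1,2) must be 9 to fit the 12 across and 23 down.
(3,2) = 23 − 15 = 8 completes the 23 down.

8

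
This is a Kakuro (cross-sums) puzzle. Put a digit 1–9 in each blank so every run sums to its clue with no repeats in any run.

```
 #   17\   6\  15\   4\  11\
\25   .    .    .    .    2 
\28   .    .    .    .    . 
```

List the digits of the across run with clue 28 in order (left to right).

17 in 2 cells must be {8,9}; 4 in 2 cells must be {1,3}.
R2C5 = 11 − 2 = 9 completes the 11 down.
Given what's placed, R2C1 must be 8 to fit the 28 across and 17 down.
R1C1 = 17 − 8 = 9 completes the 17 down.
Nothing is forced directly, so branch on R2C3, whose candidates are 6 or 7. If R2C3 = 6: then R1C3 would have to be in {1,3,4,5,6,7,8} for the 25 across but in {9} for the 15 down — contradiction. So R2C3 = 7.
R1C3 = 15 − 7 = 8 completes the 15 down.
Given what's placed, R1C4 must be 1 to fit the 25 across and 4 down.
Given what's placed, R2C2 must be 1 to fit the 28 across and 6 down.
R2C4 = 28 − 25 = 3 completes the 28 across.

8, 1, 7, 3, 9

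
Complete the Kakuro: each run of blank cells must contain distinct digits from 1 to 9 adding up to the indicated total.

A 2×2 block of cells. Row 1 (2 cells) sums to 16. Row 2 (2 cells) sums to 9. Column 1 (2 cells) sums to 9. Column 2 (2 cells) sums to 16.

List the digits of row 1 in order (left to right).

7 9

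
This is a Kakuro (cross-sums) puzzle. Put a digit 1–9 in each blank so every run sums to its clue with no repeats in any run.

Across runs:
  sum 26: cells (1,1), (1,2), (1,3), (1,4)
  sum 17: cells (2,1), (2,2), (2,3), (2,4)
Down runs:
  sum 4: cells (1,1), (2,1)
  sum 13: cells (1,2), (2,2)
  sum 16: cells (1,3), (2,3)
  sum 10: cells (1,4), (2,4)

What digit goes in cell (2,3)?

4 in 2 cells must be {1,3}; 16 in 2 cells must be {7,9}.
Only 3 fits (1,1) under both its across sum 26 and down sum 4.
Given what's placed, (1,3) must be 9 to fit the 26 across and 16 down.
(2,1) = 4 − 3 = 1 completes the 4 down.
(2,3) = 16 − 9 = 7 completes the 16 down.

7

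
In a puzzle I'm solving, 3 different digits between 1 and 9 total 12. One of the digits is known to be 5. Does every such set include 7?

No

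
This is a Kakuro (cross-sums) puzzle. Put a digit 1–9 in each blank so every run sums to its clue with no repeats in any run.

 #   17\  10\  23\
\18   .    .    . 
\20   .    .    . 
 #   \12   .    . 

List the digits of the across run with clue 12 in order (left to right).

4 8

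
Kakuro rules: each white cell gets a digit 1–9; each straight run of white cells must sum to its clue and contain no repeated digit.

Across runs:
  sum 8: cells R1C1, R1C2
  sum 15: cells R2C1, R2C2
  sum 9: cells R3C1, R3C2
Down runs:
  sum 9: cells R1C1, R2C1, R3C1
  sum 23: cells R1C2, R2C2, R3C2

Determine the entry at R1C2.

6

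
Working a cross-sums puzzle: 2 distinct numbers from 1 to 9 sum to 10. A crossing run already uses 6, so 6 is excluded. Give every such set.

{1,9}; {2,8}; {3,7}

2 distinct digits from 1–9 sum between 3 and 17.
Dropping sets that contain 6.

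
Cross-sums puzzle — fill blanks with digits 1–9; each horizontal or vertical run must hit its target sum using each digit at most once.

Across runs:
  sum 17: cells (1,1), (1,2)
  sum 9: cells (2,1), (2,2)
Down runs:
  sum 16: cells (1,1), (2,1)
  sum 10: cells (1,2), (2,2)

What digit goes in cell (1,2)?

8

17 in 2 cells must be {8,9}; 16 in 2 cells must be {7,9}.
The 17 across and the 16 down share only 9, so (1,1) = 9.
(1,2) = 17 − 9 = 8 completes the 17 across.
(2,1) = 16 − 9 = 7 completes the 16 down.
(2,2) = 9 − 7 = 2 completes the 9 across.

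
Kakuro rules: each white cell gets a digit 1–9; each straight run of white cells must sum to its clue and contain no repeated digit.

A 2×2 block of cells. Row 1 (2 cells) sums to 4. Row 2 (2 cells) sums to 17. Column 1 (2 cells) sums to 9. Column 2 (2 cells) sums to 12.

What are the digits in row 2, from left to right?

8, 9

4 in 2 cells must be {1,3}; 17 in 2 cells must be {8,9}.
The 4 across and the 12 down share only 3, so (1,2) = 3.
The 17 across and the 9 down share only 8, so (2,1) = 8.
(2,2) = 17 − 8 = 9 completes the 17 across.
(1,1) = 4 − 3 = 1 completes the 4 across.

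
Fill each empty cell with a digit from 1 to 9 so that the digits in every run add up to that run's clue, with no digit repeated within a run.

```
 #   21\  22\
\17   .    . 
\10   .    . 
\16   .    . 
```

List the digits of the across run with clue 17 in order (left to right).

17 in 2 cells must be {8,9}; 16 in 2 cells must be {7,9}.
Nothing is forced directly, so branch on R3C2, whose candidates are 7 or 9. If R3C2 = 9: that forces R1C2 = 8, after which R2C2 would have to be in {1,2,3,4,6,7,8,9} for the 10 across but in {5} for the 22 down — contradiction. So R3C2 = 7.
Given what's placed, R1C2 must be 9 to fit the 17 across and 22 down.
R2C2 = 22 − 16 = 6 completes the 22 down.
R3C1 = 16 − 7 = 9 completes the 16 across.
R1C1 = 17 − 9 = 8 completes the 17 across.
R2C1 = 10 − 6 = 4 completes the 10 across.

8 9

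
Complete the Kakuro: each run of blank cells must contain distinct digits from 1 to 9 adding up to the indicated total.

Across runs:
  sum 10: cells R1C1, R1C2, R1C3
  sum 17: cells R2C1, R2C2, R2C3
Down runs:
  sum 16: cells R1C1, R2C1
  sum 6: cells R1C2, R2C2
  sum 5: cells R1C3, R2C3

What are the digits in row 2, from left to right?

9 5 3

16 in 2 cells must be {7,9}.
The 10 across and the 16 down share only 7, so R1C1 = 7.
R2C1 = 16 − 7 = 9 completes the 16 down.
Nothing is forced directly, so branch on R1C2, whose candidates are 1 or 2. If R1C2 = 2: that forces R1C3 = 1, after which R2C2 would have to be in {1,2,3,5,6,7} for the 17 across but in {4} for the 6 down — contradiction. So R1C2 = 1.
R1C3 = 10 − 8 = 2 completes the 10 across.
R2C2 = 6 − 1 = 5 completes the 6 down.
R2C3 = 17 − 14 = 3 completes the 17 across.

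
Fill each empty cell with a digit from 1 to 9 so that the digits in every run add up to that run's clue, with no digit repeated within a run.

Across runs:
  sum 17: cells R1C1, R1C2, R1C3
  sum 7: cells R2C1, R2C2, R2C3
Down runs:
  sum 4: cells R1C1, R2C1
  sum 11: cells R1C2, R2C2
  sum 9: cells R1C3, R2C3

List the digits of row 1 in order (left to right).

3 9 5

7 in 3 cells must be {1,2,4}; 4 in 2 cells must be {1,3}.
The 7 across and the 4 down share only 1, so R2C1 = 1.
R1C1 = 4 − 1 = 3 completes the 4 down.
Nothing is forced directly, so branch on R2C2, whose candidates are 2 or 4. If R2C2 = 4: then R1C2 would have to be in {5,6,8,9} for the 17 across but in {7} for the 11 down — contradiction. So R2C2 = 2.
R1C2 = 11 − 2 = 9 completes the 11 down.
R1C3 = 17 − 12 = 5 completes the 17 across.
R2C3 = 7 − 3 = 4 completes the 7 across.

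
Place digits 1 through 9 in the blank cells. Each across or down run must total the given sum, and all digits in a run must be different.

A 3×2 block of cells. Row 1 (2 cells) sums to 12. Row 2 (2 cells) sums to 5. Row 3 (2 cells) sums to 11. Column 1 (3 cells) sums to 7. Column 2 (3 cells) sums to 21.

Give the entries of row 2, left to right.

7 in 3 cells must be {1,2,4}.
The 12 across and the 7 down share only 4, so (1,1) = 4.
(1,2) = 12 − 4 = 8 completes the 12 across.
Given what's placed, (2,2) must be 4 to fit the 5 across and 21 down.
(3,1) = 2: the only remaining digit allowed by both the 11 across and the 7 down.
(3,2) = 11 − 2 = 9 completes the 11 across.
(2,1) = 5 − 4 = 1 completes the 5 across.

1 4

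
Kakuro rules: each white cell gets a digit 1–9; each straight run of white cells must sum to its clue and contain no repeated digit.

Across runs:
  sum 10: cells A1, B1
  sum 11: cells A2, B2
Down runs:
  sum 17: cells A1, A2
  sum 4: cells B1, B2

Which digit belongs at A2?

8

17 in 2 cells must be {8,9}; 4 in 2 cells must be {1,3}.
The 11 across and the 4 down share only 3, so B2 = 3.
B1 = 4 − 3 = 1 completes the 4 down.
A2 = 11 − 3 = 8 completes the 11 across.
A1 = 10 − 1 = 9 completes the 10 across.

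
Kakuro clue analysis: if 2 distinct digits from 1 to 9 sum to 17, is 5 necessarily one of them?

No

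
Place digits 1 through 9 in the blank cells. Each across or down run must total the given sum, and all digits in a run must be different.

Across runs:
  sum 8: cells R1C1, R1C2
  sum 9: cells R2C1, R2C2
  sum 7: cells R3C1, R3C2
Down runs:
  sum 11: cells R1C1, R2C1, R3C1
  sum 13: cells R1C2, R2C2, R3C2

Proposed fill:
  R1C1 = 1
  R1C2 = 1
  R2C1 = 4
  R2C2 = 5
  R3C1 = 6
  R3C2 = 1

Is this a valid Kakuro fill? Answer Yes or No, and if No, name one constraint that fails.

No — the across run R1C1–R1C2 sums to 2, not 8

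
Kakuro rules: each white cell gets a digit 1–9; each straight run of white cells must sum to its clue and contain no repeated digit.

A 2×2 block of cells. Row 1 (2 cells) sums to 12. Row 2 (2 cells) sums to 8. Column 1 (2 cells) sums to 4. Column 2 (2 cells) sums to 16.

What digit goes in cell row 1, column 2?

4 in 2 cells must be {1,3}; 16 in 2 cells must be {7,9}.
The 12 across and the 4 down share only 3, so (1,1) = 3.
(1,2) = 12 − 3 = 9 completes the 12 across.
(2,1) = 4 − 3 = 1 completes the 4 down.
(2,2) = 8 − 1 = 7 completes the 8 across.

9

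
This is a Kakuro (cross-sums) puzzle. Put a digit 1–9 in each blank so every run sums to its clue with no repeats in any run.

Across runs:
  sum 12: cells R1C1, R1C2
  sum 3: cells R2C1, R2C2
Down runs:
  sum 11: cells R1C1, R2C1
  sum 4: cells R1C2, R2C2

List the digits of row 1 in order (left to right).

3 in 2 cells must be {1,2}; 4 in 2 cells must be {1,3}.
The 12 across and the 4 down share only 3, so R1C2 = 3.
The 3 across and the 11 down share only 2, so R2C1 = 2.
R2C2 = 3 − 2 = 1 completes the 3 across.
R1C1 = 12 − 3 = 9 completes the 12 across.

9 3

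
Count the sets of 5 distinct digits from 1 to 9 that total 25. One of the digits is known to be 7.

5 distinct digits from 1–9 sum between 15 and 35.
Keeping only sets containing 7.

7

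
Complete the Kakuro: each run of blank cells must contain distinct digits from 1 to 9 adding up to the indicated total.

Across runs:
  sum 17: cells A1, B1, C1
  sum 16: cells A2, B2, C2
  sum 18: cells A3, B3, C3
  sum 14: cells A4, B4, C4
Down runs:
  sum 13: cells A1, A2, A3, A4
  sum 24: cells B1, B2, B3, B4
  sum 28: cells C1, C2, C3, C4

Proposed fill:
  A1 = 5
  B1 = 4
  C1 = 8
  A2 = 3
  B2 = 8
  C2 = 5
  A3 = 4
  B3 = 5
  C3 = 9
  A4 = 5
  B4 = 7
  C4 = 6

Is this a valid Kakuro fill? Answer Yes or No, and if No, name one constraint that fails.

No — the down run A1–A4 sums to 17, not 13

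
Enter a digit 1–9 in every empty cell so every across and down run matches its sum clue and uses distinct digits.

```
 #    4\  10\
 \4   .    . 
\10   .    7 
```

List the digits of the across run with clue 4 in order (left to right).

1 3

4 in 2 cells must be {1,3}.
R1C2 = 10 − 7 = 3 completes the 10 down.
R2C1 = 10 − 7 = 3 completes the 10 across.
R1C1 = 4 − 3 = 1 completes the 4 across.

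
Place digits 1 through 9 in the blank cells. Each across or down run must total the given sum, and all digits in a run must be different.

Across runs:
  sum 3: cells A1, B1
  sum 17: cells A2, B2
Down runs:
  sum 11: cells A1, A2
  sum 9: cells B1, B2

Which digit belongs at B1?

1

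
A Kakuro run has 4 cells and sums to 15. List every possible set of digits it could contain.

{1,2,3,9}; {1,2,4,8}; {1,2,5,7}; {1,3,4,7}; {1,3,5,6}; {2,3,4,6}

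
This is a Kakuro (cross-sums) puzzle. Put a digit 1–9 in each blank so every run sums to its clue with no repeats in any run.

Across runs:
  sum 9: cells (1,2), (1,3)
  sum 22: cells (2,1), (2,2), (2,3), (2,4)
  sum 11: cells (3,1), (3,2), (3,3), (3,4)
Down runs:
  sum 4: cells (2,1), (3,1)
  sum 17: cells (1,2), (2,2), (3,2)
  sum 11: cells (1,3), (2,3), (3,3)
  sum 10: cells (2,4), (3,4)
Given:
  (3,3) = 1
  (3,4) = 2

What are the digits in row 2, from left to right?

11 in 4 cells must be {1,2,3,5}; 4 in 2 cells must be {1,3}.
(2,4) = 10 − 2 = 8 completes the 10 down.
(3,1) = 3: the only remaining digit allowed by both the 11 across and the 4 down.
(3,2) = 11 − 6 = 5 completes the 11 across.
(2,1) = 4 − 3 = 1 completes the 4 down.
No cell is forced outright now. (2,2) can only be 4 or 9 (the digits allowed by both its 22 across and its 17 down). If (2,2) = 4: that forces (1,2) = 8, after which (1,3) would have to be in {1} for the 9 across but in {2,3,4,6,7,8} for the 11 down — contradiction. So (2,2) = 9.
(1,2) = 17 − 14 = 3 completes the 17 down.
(1,3) = 9 − 3 = 6 completes the 9 across.
(2,3) = 22 − 18 = 4 completes the 22 across.

1 9 4 8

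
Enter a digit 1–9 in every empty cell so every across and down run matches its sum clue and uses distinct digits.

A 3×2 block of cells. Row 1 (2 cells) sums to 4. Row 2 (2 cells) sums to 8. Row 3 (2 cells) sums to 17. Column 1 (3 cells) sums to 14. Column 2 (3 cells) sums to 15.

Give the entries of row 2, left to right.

2 6

4 in 2 cells must be {1,3}; 17 in 2 cells must be {8,9}.
Nothing is forced directly, so branch on (1,1), whose candidates are 1 or 3. If (1,1) = 1: that forces (1,2) = 3, (3,2) = 8, after which (2,2) would have to be in {1,2,3,5,6,7} for the 8 across but in {4} for the 15 down — contradiction. So (1,1) = 3.
(1,2) = 4 − 3 = 1 completes the 4 across.
Given what's placed, (3,1) must be 9 to fit the 17 across and 14 down.
(3,2) = 17 − 9 = 8 completes the 17 across.
(2,1) = 14 − 12 = 2 completes the 14 down.
(2,2) = 8 − 2 = 6 completes the 8 across.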